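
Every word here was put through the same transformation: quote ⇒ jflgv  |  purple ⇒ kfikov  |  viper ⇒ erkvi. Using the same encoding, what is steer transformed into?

hgvvi

Letters are reflected about the middle of the alphabet (position → 25−position): Atbash.
Applying it to steer: s↔h, t↔g, e↔v, e↔v, r↔i.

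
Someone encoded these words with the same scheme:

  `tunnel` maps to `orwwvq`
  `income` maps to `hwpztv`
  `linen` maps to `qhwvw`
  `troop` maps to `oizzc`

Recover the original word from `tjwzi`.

t(19)→o(14) and u(20)→r(17) fit y≡3x+9 (mod 26); the inverse of 3 mod 26 is 9. Each letter's alphabet position (a=0..z=25) is mapped through 3·x+9 mod 26 — an affine cipher.
Undoing it on tjwzi: t(19)→9·(19−9)≡12=m; j(9)→9·(9−9)≡0=a; w(22)→9·(22−9)≡13=n; z(25)→9·(25−9)≡14=o; i(8)→9·(8−9)≡17=r (all mod 26).

manor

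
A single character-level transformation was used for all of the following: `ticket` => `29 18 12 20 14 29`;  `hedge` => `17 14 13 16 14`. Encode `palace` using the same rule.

25 10 21 10 12 14

The number is (letter's place in the alphabet, a=1) + 9.
For palace: p=16→25, a=1→10, l=12→21, a=1→10, c=3→12, e=5→14.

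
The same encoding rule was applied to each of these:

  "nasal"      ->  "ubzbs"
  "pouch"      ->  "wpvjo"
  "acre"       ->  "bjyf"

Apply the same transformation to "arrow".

The shift depends on letter class: consonant n→u is +7, but vowel a→b is +1. Vowels shift forward by 1 and consonants shift forward by 7.
On arrow: a(vowel)+1=b, r(cons)+7=y, r(cons)+7=y, o(vowel)+1=p, w(cons)+7=d.

byypd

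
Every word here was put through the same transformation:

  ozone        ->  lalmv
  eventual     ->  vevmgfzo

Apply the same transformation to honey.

Each letter is replaced by its mirror in the alphabet: a↔z, b↔y, c↔x, and so on (the Atbash cipher).
On honey: h↔s, o↔l, n↔m, e↔v, y↔b.

slmvb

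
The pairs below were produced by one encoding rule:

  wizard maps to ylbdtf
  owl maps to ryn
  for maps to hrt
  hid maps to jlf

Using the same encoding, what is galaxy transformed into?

idndza

Two shifts are in play — +3 for a/e/i/o/u, +2 for every other letter.
For galaxy: g(cons)+2=i, a(vowel)+3=d, l(cons)+2=n, a(vowel)+3=d, x(cons)+2=z, y(cons)+2=a.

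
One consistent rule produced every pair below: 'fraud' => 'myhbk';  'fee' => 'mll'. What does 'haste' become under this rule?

Compare letters: f→m is +7, r→y is +7, a→h is +7 — a constant shift. Each letter is shifted forward by 7 in the alphabet (a Caesar shift of +7).
Applying it to haste: h+7=o, a+7=h, s+7=z, t+7=a, e+7=l.

ohzal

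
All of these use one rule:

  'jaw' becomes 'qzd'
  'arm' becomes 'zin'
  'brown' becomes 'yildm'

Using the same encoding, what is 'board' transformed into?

ylziw

Each pair mirrors across the alphabet (j↔q, a↔z, w↔d): positions sum to 25. Letters are reflected about the middle of the alphabet (position → 25−position): Atbash.
For board: b↔y, o↔l, a↔z, r↔i, d↔w.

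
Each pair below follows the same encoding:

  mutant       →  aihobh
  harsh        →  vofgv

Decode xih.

jut

This is a Caesar cipher with shift 14.
Decoding xih: x−14=j, i−14=u, h−14=t.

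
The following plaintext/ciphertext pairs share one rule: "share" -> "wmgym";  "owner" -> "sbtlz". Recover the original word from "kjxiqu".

In share: s→w is +4, h→m is +5, a→g is +6, r→y is +7 — the shift increases by 1 each position. The shift increases by 1 at each position, starting from +4: 4, 5, 6, ….
Decoding kjxiqu: k−4=g, j−5=e, x−6=r, i−7=b, q−8=i, u−9=l.

gerbil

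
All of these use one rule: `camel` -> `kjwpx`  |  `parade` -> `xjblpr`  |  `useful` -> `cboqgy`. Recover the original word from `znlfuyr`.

rebuild

In camel: c→k is +8, a→j is +9, m→w is +10, e→p is +11 — the shift increases by 1 each position. The shift increases by 1 at each position, starting from +8: 8, 9, 10, ….
Reversing it on znlfuyr: z−8=r, n−9=e, l−10=b, f−11=u, u−12=i, y−13=l, r−14=d.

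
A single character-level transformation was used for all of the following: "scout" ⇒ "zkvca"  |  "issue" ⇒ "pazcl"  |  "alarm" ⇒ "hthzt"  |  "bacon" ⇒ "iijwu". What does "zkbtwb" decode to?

Shifts by position in scout: pos 0: s→z (+7), pos 1: c→k (+8), pos 2: o→v (+7), pos 3: u→c (+8) — repeating every 2. The shifts repeat in a cycle of length 2: positions 0,1,… shift by +7, +8, then the pattern repeats.
Undoing it on zkbtwb: z−7=s, k−8=c, b−7=u, t−8=l, w−7=p, b−8=t.

sculpt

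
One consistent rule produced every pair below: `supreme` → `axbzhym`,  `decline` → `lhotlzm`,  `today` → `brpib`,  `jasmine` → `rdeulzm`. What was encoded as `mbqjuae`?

eyebrow

Shifts by position in supreme: pos 0: s→a (+8), pos 1: u→x (+3), pos 2: p→b (+12), pos 3: r→z (+8), pos 4: e→h (+3), pos 5: m→y (+12) — repeating every 3. A repeating key of period 3 is used — shifts +8, +3, +12 over and over.
Reversing it on mbqjuae: m−8=e, b−3=y, q−12=e, j−8=b, u−3=r, a−12=o, e−8=w.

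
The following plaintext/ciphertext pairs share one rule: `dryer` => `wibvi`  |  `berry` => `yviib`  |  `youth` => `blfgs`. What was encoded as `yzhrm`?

basin

This is the alphabet-reversal cipher (Atbash): a becomes z, b becomes y, etc.
Undoing it on yzhrm: y↔b, z↔a, h↔s, r↔i, m↔n.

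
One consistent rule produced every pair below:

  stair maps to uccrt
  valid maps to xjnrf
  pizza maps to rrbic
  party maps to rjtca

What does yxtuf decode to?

world

Shifts by position in stair: pos 0: s→u (+2), pos 1: t→c (+9), pos 2: a→c (+2), pos 3: i→r (+9) — repeating every 2. It's a Vigenère-style cipher with numeric key [2,9]: position i shifts by key[i mod 2].
Decoding yxtuf: y−2=w, x−9=o, t−2=r, u−9=l, f−2=d.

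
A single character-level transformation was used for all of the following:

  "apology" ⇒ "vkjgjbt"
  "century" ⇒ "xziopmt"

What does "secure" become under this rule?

Compare letters: a→v is +21, p→k is +21, o→j is +21 — a constant shift. It's a constant shift of +21 (ROT21).
Applying it to secure: s+21=n, e+21=z, c+21=x, u+21=p, r+21=m, e+21=z.

nzxpmz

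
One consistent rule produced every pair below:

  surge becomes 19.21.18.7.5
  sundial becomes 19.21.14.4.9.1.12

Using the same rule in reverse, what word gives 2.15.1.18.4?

s is letter #19 and maps to 19: an offset of 0. Each letter is replaced by its alphabet position (a=1, b=2, …, z=26).
Decoding 2.15.1.18.4: 2=b, 15=o, 1=a, 18=r, 4=d.

board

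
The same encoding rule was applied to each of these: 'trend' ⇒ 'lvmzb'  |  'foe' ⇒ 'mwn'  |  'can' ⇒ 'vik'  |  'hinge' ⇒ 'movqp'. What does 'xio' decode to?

The output letters match the input read backwards, each shifted +8: trend reversed is dnert. Two steps: reverse the string, then apply a Caesar shift of +8.
Reversing it on xio: shift back: x−8=p, i−8=a, o−8=g → pag; then reverse → gap.

gap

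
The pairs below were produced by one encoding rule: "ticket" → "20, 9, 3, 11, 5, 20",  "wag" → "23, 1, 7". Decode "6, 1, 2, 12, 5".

Letters become their 1-indexed alphabet positions: a=1 … z=26.
Reversing it on 6, 1, 2, 12, 5: 6=f, 1=a, 2=b, 12=l, 5=e.

fable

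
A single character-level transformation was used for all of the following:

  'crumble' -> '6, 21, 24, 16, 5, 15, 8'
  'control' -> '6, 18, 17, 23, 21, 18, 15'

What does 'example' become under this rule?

8, 27, 4, 16, 19, 15, 8

The number is (letter's place in the alphabet, a=1) + 3.
For example: e=5→8, x=24→27, a=1→4, m=13→16, p=16→19, l=12→15, e=5→8.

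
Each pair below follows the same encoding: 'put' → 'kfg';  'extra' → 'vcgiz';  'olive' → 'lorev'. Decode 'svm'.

This is the alphabet-reversal cipher (Atbash): a becomes z, b becomes y, etc.
Decoding svm: s↔h, v↔e, m↔n.

hen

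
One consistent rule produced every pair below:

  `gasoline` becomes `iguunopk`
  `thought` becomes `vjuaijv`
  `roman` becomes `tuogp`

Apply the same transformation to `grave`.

The shift depends on letter class: consonant g→i is +2, but vowel a→g is +6. Two shifts are in play — +6 for a/e/i/o/u, +2 for every other letter.
Applying it to grave: g(cons)+2=i, r(cons)+2=t, a(vowel)+6=g, v(cons)+2=x, e(vowel)+6=k.

itgxk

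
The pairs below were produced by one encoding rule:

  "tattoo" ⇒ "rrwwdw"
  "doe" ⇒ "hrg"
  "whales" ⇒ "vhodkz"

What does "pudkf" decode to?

charm

The output letters match the input read backwards, each shifted +3: tattoo reversed is oottat. The word is reversed, then every letter is shifted forward by 3.
Decoding pudkf: shift back: p−3=m, u−3=r, d−3=a, k−3=h, f−3=c → mrahc; then reverse → charm.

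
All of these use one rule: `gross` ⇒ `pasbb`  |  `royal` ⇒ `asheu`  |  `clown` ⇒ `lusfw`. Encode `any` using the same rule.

ewh

The shift depends on letter class: consonant g→p is +9, but vowel o→s is +4. Vowels shift forward by 4 and consonants shift forward by 9.
Applying it to any: a(vowel)+4=e, n(cons)+9=w, y(cons)+9=h.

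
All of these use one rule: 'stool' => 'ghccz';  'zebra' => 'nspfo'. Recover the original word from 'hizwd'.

Every letter moves 14 places later in the alphabet, wrapping around z→a.
Decoding hizwd: h−14=t, i−14=u, z−14=l, w−14=i, d−14=p.

tulip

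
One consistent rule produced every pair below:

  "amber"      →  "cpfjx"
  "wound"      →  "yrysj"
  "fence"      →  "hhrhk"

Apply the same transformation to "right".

Each letter shifts forward by (position + 2), i.e. 2, 3, 4, … — the shift grows by one for each successive letter.
On right: r+2=t, i+3=l, g+4=k, h+5=m, t+6=z.

tlkmz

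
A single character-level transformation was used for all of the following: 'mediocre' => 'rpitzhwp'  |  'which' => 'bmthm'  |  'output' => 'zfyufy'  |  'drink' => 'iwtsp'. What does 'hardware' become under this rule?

The shift depends on letter class: consonant m→r is +5, but vowel e→p is +11. Two shifts are in play — +11 for a/e/i/o/u, +5 for every other letter.
For hardware: h(cons)+5=m, a(vowel)+11=l, r(cons)+5=w, d(cons)+5=i, w(cons)+5=b, a(vowel)+11=l, r(cons)+5=w, e(vowel)+11=p.

mlwiblwp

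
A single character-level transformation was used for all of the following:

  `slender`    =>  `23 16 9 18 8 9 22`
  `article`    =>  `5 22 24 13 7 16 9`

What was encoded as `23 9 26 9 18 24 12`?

seventh

s is letter #19 and maps to 23: an offset of 4. Each letter is replaced by its alphabet position (a=1..z=26) + 4.
Undoing it on 23 9 26 9 18 24 12: 23→(23−4)÷1=19=s, 9→(9−4)÷1=5=e, 26→(26−4)÷1=22=v, 9→(9−4)÷1=5=e, 18→(18−4)÷1=14=n, 24→(24−4)÷1=20=t, 12→(12−4)÷1=8=h.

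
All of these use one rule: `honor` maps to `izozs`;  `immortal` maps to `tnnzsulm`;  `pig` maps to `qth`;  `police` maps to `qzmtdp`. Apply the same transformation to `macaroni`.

nldlszot

The rule splits by letter class: vowels +11, consonants +1.
On macaroni: m(cons)+1=n, a(vowel)+11=l, c(cons)+1=d, a(vowel)+11=l, r(cons)+1=s, o(vowel)+11=z, n(cons)+1=o, i(vowel)+11=t.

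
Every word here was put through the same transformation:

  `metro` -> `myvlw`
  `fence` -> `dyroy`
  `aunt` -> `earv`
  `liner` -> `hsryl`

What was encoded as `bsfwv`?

pivot

m(12)→m(12) and e(4)→y(24) fit y≡5x+4 (mod 26); the inverse of 5 mod 26 is 21. Treating letters as 0–25, the rule is x ↦ 5x + 4 (mod 26).
Decoding bsfwv: b(1)→21·(1−4)≡15=p; s(18)→21·(18−4)≡8=i; f(5)→21·(5−4)≡21=v; w(22)→21·(22−4)≡14=o; v(21)→21·(21−4)≡19=t (all mod 26).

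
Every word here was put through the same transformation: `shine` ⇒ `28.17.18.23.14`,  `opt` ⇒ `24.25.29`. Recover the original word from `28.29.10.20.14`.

stake

s is letter #19 and maps to 28: an offset of 9. Each letter is replaced by its alphabet position (a=1..z=26) + 9.
Reversing it on 28.29.10.20.14: 28→(28−9)÷1=19=s, 29→(29−9)÷1=20=t, 10→(10−9)÷1=1=a, 20→(20−9)÷1=11=k, 14→(14−9)÷1=5=e.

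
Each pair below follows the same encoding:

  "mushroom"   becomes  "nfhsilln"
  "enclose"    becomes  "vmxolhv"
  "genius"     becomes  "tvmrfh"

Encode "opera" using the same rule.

lkviz

Each letter is replaced by its mirror in the alphabet: a↔z, b↔y, c↔x, and so on (the Atbash cipher).
Applying it to opera: o↔l, p↔k, e↔v, r↔i, a↔z.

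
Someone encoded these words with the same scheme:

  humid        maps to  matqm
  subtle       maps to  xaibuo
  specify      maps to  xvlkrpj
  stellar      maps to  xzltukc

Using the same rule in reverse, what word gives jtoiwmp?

In humid: h→m is +5, u→a is +6, m→t is +7, i→q is +8 — the shift increases by 1 each position. Letter i (0-indexed) is shifted by i+5, so successive shifts are 5, 6, 7, ….
Reversing it on jtoiwmp: j−5=e, t−6=n, o−7=h, i−8=a, w−9=n, m−10=c, p−11=e.

enhance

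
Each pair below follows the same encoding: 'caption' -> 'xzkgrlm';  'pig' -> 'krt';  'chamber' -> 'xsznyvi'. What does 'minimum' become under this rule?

nrmrnfn

This is the alphabet-reversal cipher (Atbash): a becomes z, b becomes y, etc.
On minimum: m↔n, i↔r, n↔m, i↔r, m↔n, u↔f, m↔n.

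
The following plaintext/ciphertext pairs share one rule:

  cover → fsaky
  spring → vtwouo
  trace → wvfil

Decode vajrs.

In cover: c→f is +3, o→s is +4, v→a is +5, e→k is +6 — the shift increases by 1 each position. The shift increases by 1 at each position, starting from +3: 3, 4, 5, ….
Undoing it on vajrs: v−3=s, a−4=w, j−5=e, r−6=l, s−7=l.

swell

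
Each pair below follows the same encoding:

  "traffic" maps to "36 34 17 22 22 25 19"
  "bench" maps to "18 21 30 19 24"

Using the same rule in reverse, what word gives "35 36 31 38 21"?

The number is (letter's place in the alphabet, a=1) + 16.
Decoding 35 36 31 38 21: 35→(35−16)÷1=19=s, 36→(36−16)÷1=20=t, 31→(31−16)÷1=15=o, 38→(38−16)÷1=22=v, 21→(21−16)÷1=5=e.

stove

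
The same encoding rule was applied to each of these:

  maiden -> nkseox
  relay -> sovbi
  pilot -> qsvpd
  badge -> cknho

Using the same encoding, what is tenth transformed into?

uoxur

Shifts by position in maiden: pos 0: m→n (+1), pos 1: a→k (+10), pos 2: i→s (+10), pos 3: d→e (+1), pos 4: e→o (+10), pos 5: n→x (+10) — repeating every 3. A repeating key of period 3 is used — shifts +1, +10, +10 over and over.
For tenth: t+1=u, e+10=o, n+10=x, t+1=u, h+10=r.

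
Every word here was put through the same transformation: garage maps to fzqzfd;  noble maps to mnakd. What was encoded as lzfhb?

Every letter moves 25 places later in the alphabet, wrapping around z→a.
Reversing it on lzfhb: l−25=m, z−25=a, f−25=g, h−25=i, b−25=c.

magic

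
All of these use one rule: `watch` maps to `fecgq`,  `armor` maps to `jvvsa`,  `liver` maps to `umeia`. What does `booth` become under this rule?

A repeating key of period 2 is used — shifts +9, +4 over and over.
On booth: b+9=k, o+4=s, o+9=x, t+4=x, h+9=q.

ksxxq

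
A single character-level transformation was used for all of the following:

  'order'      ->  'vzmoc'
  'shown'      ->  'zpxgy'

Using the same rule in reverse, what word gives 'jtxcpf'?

closet

In order: o→v is +7, r→z is +8, d→m is +9, e→o is +10 — the shift increases by 1 each position. The shift increases by 1 at each position, starting from +7: 7, 8, 9, ….
Reversing it on jtxcpf: j−7=c, t−8=l, x−9=o, c−10=s, p−11=e, f−12=t.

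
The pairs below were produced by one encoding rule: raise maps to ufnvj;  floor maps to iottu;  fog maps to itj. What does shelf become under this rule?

vkjoi

The shift depends on letter class: consonant r→u is +3, but vowel a→f is +5. Two shifts are in play — +5 for a/e/i/o/u, +3 for every other letter.
For shelf: s(cons)+3=v, h(cons)+3=k, e(vowel)+5=j, l(cons)+3=o, f(cons)+3=i.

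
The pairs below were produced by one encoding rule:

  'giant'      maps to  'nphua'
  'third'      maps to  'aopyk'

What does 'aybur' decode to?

Compare letters: g→n is +7, i→p is +7, a→h is +7 — a constant shift. Every letter moves 7 places later in the alphabet, wrapping around z→a.
Reversing it on aybur: a−7=t, y−7=r, b−7=u, u−7=n, r−7=k.

trunk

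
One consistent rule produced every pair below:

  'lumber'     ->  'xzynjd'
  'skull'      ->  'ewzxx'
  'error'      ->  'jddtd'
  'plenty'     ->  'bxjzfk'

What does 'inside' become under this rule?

The shift depends on letter class: consonant l→x is +12, but vowel u→z is +5. Two shifts are in play — +5 for a/e/i/o/u, +12 for every other letter.
On inside: i(vowel)+5=n, n(cons)+12=z, s(cons)+12=e, i(vowel)+5=n, d(cons)+12=p, e(vowel)+5=j.

nzenpj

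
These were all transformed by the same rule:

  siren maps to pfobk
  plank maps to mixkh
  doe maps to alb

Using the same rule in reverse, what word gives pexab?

Compare letters: s→p is +23, i→f is +23, r→o is +23 — a constant shift. Each letter is shifted forward by 23 in the alphabet (a Caesar shift of +23).
Reversing it on pexab: p−23=s, e−23=h, x−23=a, a−23=d, b−23=e.

shade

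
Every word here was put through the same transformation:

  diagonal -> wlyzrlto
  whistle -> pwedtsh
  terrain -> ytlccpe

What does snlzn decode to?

coach

The output letters match the input read backwards, each shifted +11: diagonal reversed is lanogaid. The word is reversed, then every letter is shifted forward by 11.
Decoding snlzn: shift back: s−11=h, n−11=c, l−11=a, z−11=o, n−11=c → hcaoc; then reverse → coach.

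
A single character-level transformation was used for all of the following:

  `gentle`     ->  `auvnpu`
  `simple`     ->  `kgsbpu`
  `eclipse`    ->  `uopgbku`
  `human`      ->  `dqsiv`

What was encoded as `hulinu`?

g(6)→a(0) and e(4)→u(20) fit y≡3x+8 (mod 26); the inverse of 3 mod 26 is 9. Treating letters as 0–25, the rule is x ↦ 3x + 8 (mod 26).
Decoding hulinu: h(7)→9·(7−8)≡17=r; u(20)→9·(20−8)≡4=e; l(11)→9·(11−8)≡1=b; i(8)→9·(8−8)≡0=a; n(13)→9·(13−8)≡19=t; u(20)→9·(20−8)≡4=e (all mod 26).

rebate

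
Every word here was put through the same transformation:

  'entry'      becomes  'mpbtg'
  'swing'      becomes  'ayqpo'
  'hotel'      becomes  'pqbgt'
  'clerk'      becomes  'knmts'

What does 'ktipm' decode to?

Shifts by position in entry: pos 0: e→m (+8), pos 1: n→p (+2), pos 2: t→b (+8), pos 3: r→t (+2) — repeating every 2. A repeating key of period 2 is used — shifts +8, +2 over and over.
Reversing it on ktipm: k−8=c, t−2=r, i−8=a, p−2=n, m−8=e.

crane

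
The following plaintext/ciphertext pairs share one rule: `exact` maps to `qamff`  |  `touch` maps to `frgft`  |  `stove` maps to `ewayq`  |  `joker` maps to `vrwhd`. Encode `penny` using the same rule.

bhzqk

Shifts by position in exact: pos 0: e→q (+12), pos 1: x→a (+3), pos 2: a→m (+12), pos 3: c→f (+3) — repeating every 2. A repeating key of period 2 is used — shifts +12, +3 over and over.
For penny: p+12=b, e+3=h, n+12=z, n+3=q, y+12=k.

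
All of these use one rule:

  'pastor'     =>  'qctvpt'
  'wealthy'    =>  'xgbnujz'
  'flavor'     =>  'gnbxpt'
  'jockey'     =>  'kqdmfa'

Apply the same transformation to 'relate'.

sgmcug

Shifts by position in pastor: pos 0: p→q (+1), pos 1: a→c (+2), pos 2: s→t (+1), pos 3: t→v (+2) — repeating every 2. A repeating key of period 2 is used — shifts +1, +2 over and over.
On relate: r+1=s, e+2=g, l+1=m, a+2=c, t+1=u, e+2=g.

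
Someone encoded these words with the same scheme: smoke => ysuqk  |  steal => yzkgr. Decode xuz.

rot

Compare letters: s→y is +6, m→s is +6, o→u is +6 — a constant shift. Each letter is shifted forward by 6 in the alphabet (a Caesar shift of +6).
Undoing it on xuz: x−6=r, u−6=o, z−6=t.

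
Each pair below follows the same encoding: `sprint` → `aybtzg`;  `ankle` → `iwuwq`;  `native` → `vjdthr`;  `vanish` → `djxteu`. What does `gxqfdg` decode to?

yogurt

The shift increases by 1 at each position, starting from +8: 8, 9, 10, ….
Decoding gxqfdg: g−8=y, x−9=o, q−10=g, f−11=u, d−12=r, g−13=t.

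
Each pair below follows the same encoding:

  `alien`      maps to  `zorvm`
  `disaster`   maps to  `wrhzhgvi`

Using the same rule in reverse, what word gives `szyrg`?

habit

Each pair mirrors across the alphabet (a↔z, l↔o, i↔r): positions sum to 25. Letters are reflected about the middle of the alphabet (position → 25−position): Atbash.
Decoding szyrg: s↔h, z↔a, y↔b, r↔i, g↔t.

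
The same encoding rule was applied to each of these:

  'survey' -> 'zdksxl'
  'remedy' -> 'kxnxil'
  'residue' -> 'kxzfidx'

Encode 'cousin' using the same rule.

s(18)→z(25) and u(20)→d(3) fit y≡15x+15 (mod 26); the inverse of 15 mod 26 is 7. Treating letters as 0–25, the rule is x ↦ 15x + 15 (mod 26).
On cousin: c(2)→15·2+15≡19=t; o(14)→15·14+15≡17=r; u(20)→15·20+15≡3=d; s(18)→15·18+15≡25=z; i(8)→15·8+15≡5=f; n(13)→15·13+15≡2=c (all mod 26).

trdzfc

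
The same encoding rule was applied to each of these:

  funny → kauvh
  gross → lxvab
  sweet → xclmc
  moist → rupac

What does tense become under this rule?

ykuan

The shift increases by 1 at each position, starting from +5: 5, 6, 7, ….
For tense: t+5=y, e+6=k, n+7=u, s+8=a, e+9=n.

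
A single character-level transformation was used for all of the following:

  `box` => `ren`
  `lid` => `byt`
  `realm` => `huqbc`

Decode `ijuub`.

Compare letters: b→r is +16, o→e is +16, x→n is +16 — a constant shift. Each letter is shifted forward by 16 in the alphabet (a Caesar shift of +16).
Decoding ijuub: i−16=s, j−16=t, u−16=e, u−16=e, b−16=l.

steel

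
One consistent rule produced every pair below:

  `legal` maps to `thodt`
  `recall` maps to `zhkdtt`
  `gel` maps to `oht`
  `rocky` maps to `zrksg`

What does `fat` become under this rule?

Two shifts are in play — +3 for a/e/i/o/u, +8 for every other letter.
On fat: f(cons)+8=n, a(vowel)+3=d, t(cons)+8=b.

ndb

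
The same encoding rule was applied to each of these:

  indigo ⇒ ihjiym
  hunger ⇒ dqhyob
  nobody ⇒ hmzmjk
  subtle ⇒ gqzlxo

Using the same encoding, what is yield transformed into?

kioxj

i(8)→i(8) and n(13)→h(7) fit y≡5x+20 (mod 26); the inverse of 5 mod 26 is 21. Each letter's alphabet position (a=0..z=25) is mapped through 5·x+20 mod 26 — an affine cipher.
On yield: y(24)→5·24+20≡10=k; i(8)→5·8+20≡8=i; e(4)→5·4+20≡14=o; l(11)→5·11+20≡23=x; d(3)→5·3+20≡9=j (all mod 26).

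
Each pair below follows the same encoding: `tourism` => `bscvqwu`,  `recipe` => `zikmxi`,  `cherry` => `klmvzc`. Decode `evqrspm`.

Shifts by position in tourism: pos 0: t→b (+8), pos 1: o→s (+4), pos 2: u→c (+8), pos 3: r→v (+4) — repeating every 2. The shifts repeat in a cycle of length 2: positions 0,1,… shift by +8, +4, then the pattern repeats.
Reversing it on evqrspm: e−8=w, v−4=r, q−8=i, r−4=n, s−8=k, p−4=l, m−8=e.

wrinkle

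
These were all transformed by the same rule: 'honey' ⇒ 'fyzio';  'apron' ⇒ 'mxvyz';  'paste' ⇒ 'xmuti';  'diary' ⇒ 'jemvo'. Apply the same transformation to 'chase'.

kfmui

h(7)→f(5) and o(14)→y(24) fit y≡25x+12 (mod 26); the inverse of 25 mod 26 is 25. Each letter's alphabet position (a=0..z=25) is mapped through 25·x+12 mod 26 — an affine cipher.
For chase: c(2)→25·2+12≡10=k; h(7)→25·7+12≡5=f; a(0)→25·0+12≡12=m; s(18)→25·18+12≡20=u; e(4)→25·4+12≡8=i (all mod 26).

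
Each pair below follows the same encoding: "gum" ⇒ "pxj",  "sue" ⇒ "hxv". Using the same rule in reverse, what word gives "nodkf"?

chalk

Two steps: reverse the string, then apply a Caesar shift of +3.
Undoing it on nodkf: shift back: n−3=k, o−3=l, d−3=a, k−3=h, f−3=c → klahc; then reverse → chalk.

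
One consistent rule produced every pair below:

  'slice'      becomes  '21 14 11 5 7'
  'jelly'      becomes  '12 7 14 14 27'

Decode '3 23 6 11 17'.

Letters become their 1-based position plus 2 (so a→3, b→4, …).
Undoing it on 3 23 6 11 17: 3→(3−2)÷1=1=a, 23→(23−2)÷1=21=u, 6→(6−2)÷1=4=d, 11→(11−2)÷1=9=i, 17→(17−2)÷1=15=o.

audio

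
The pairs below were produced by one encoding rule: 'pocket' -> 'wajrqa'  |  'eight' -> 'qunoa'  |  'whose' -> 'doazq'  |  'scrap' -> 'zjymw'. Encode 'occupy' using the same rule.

The shift depends on letter class: consonant p→w is +7, but vowel o→a is +12. Vowels shift forward by 12 and consonants shift forward by 7.
For occupy: o(vowel)+12=a, c(cons)+7=j, c(cons)+7=j, u(vowel)+12=g, p(cons)+7=w, y(cons)+7=f.

ajjgwf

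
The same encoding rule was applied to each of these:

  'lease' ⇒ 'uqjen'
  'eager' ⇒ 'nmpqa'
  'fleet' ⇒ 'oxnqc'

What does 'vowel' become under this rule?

eafqu

Shifts by position in lease: pos 0: l→u (+9), pos 1: e→q (+12), pos 2: a→j (+9), pos 3: s→e (+12) — repeating every 2. A repeating key of period 2 is used — shifts +9, +12 over and over.
Applying it to vowel: v+9=e, o+12=a, w+9=f, e+12=q, l+9=u.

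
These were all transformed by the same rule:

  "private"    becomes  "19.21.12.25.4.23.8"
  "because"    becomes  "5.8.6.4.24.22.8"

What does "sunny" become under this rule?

22.24.17.17.28

The number is (letter's place in the alphabet, a=1) + 3.
For sunny: s=19→22, u=21→24, n=14→17, n=14→17, y=25→28.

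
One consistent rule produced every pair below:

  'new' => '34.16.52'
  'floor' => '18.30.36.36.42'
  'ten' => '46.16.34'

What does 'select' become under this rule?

The formula is n = 2×(alphabet index, a=1) + 6.
Applying it to select: s=19→44, e=5→16, l=12→30, e=5→16, c=3→12, t=20→46.

44.16.30.16.12.46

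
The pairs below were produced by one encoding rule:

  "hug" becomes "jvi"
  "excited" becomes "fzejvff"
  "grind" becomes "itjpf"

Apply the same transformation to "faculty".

The shift depends on letter class: consonant h→j is +2, but vowel u→v is +1. The rule splits by letter class: vowels +1, consonants +2.
For faculty: f(cons)+2=h, a(vowel)+1=b, c(cons)+2=e, u(vowel)+1=v, l(cons)+2=n, t(cons)+2=v, y(cons)+2=a.

hbevnva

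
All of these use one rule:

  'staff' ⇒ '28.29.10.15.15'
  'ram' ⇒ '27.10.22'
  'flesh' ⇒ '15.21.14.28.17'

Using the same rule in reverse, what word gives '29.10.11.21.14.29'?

Letters become their 1-based position plus 9 (so a→10, b→11, …).
Decoding 29.10.11.21.14.29: 29→(29−9)÷1=20=t, 10→(10−9)÷1=1=a, 11→(11−9)÷1=2=b, 21→(21−9)÷1=12=l, 14→(14−9)÷1=5=e, 29→(29−9)÷1=20=t.

tablet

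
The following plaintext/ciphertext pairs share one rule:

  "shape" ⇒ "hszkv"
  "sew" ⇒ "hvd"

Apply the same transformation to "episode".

Each pair mirrors across the alphabet (s↔h, h↔s, a↔z): positions sum to 25. Letters are reflected about the middle of the alphabet (position → 25−position): Atbash.
Applying it to episode: e↔v, p↔k, i↔r, s↔h, o↔l, d↔w, e↔v.

vkrhlwv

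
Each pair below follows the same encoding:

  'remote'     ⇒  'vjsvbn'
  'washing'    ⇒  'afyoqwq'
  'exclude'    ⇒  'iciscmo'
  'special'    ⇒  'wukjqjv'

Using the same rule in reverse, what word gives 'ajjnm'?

In remote: r→v is +4, e→j is +5, m→s is +6, o→v is +7 — the shift increases by 1 each position. Each letter shifts forward by (position + 4), i.e. 4, 5, 6, … — the shift grows by one for each successive letter.
Decoding ajjnm: a−4=w, j−5=e, j−6=d, n−7=g, m−8=e.

wedge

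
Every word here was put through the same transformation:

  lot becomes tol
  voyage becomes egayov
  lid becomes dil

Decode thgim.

might

The output letters match the input read backwards: lot reversed is tol. The word is simply reversed.
Reversing it on thgim: then reverse → might.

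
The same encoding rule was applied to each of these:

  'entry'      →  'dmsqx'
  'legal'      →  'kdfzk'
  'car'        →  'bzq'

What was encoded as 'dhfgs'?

eight

Every letter moves 25 places later in the alphabet, wrapping around z→a.
Undoing it on dhfgs: d−25=e, h−25=i, f−25=g, g−25=h, s−25=t.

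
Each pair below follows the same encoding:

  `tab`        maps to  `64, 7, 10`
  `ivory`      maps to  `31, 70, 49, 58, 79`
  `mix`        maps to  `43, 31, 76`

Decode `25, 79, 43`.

gym

t(#20)→64 and a(#1)→7: differences scale by 3, so n = 3·pos + 4. The formula is n = 3×(alphabet index, a=1) + 4.
Reversing it on 25, 79, 43: 25→(25−4)÷3=7=g, 79→(79−4)÷3=25=y, 43→(43−4)÷3=13=m.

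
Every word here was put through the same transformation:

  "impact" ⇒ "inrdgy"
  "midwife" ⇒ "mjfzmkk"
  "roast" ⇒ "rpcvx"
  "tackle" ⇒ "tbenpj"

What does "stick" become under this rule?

sukfo

In impact: i→i is +0, m→n is +1, p→r is +2, a→d is +3 — the shift increases by 1 each position. Each letter shifts forward by its position index (0, 1, 2, …) — the shift grows by one for each successive letter.
Applying it to stick: s+0=s, t+1=u, i+2=k, c+3=f, k+4=o.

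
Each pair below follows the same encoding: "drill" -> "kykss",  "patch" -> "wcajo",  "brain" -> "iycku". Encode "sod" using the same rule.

zqk

The shift depends on letter class: consonant d→k is +7, but vowel i→k is +2. Vowels shift forward by 2 and consonants shift forward by 7.
For sod: s(cons)+7=z, o(vowel)+2=q, d(cons)+7=k.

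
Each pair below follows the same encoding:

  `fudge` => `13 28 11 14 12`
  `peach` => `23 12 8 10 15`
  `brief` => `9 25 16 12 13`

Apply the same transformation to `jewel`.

f is letter #6 and maps to 13: an offset of 7. Each letter is replaced by its alphabet position (a=1..z=26) + 7.
On jewel: j=10→17, e=5→12, w=23→30, e=5→12, l=12→19.

17 12 30 12 19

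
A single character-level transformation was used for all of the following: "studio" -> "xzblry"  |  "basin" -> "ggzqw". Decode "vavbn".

quote

In studio: s→x is +5, t→z is +6, u→b is +7, d→l is +8 — the shift increases by 1 each position. Letter i (0-indexed) is shifted by i+5, so successive shifts are 5, 6, 7, ….
Reversing it on vavbn: v−5=q, a−6=u, v−7=o, b−8=t, n−9=e.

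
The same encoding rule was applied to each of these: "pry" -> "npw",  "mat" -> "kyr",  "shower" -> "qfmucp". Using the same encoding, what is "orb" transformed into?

Compare letters: p→n is +24, r→p is +24, y→w is +24 — a constant shift. Every letter moves 24 places later in the alphabet, wrapping around z→a.
For orb: o+24=m, r+24=p, b+24=z.

mpz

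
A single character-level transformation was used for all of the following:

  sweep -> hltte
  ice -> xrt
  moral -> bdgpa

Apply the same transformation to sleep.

hatte

Every letter moves 15 places later in the alphabet, wrapping around z→a.
Applying it to sleep: s+15=h, l+15=a, e+15=t, e+15=t, p+15=e.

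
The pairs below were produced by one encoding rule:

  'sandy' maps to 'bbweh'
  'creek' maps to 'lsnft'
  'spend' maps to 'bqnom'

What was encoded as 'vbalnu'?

market

Shifts by position in sandy: pos 0: s→b (+9), pos 1: a→b (+1), pos 2: n→w (+9), pos 3: d→e (+1) — repeating every 2. The shifts repeat in a cycle of length 2: positions 0,1,… shift by +9, +1, then the pattern repeats.
Undoing it on vbalnu: v−9=m, b−1=a, a−9=r, l−1=k, n−9=e, u−1=t.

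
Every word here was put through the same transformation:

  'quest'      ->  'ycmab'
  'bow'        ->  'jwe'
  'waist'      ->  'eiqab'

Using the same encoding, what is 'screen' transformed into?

akzmmv

Compare letters: q→y is +8, u→c is +8, e→m is +8 — a constant shift. Every letter moves 8 places later in the alphabet, wrapping around z→a.
For screen: s+8=a, c+8=k, r+8=z, e+8=m, e+8=m, n+8=v.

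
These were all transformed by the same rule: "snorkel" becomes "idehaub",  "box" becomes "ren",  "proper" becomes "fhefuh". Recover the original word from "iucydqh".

seminar

Compare letters: s→i is +16, n→d is +16, o→e is +16 — a constant shift. Each letter is shifted forward by 16 in the alphabet (a Caesar shift of +16).
Undoing it on iucydqh: i−16=s, u−16=e, c−16=m, y−16=i, d−16=n, q−16=a, h−16=r.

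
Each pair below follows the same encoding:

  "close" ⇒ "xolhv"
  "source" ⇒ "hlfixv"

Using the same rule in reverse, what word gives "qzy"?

Each pair mirrors across the alphabet (c↔x, l↔o, o↔l): positions sum to 25. Each letter is replaced by its mirror in the alphabet: a↔z, b↔y, c↔x, and so on (the Atbash cipher).
Undoing it on qzy: q↔j, z↔a, y↔b.

jab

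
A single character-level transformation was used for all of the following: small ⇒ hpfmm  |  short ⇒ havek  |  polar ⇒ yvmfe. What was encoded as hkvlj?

s(18)→h(7) and m(12)→p(15) fit y≡3x+5 (mod 26); the inverse of 3 mod 26 is 9. This is an affine cipher: with a=0,…,z=25, each position x becomes (3x+5) mod 26.
Reversing it on hkvlj: h(7)→9·(7−5)≡18=s; k(10)→9·(10−5)≡19=t; v(21)→9·(21−5)≡14=o; l(11)→9·(11−5)≡2=c; j(9)→9·(9−5)≡10=k (all mod 26).

stock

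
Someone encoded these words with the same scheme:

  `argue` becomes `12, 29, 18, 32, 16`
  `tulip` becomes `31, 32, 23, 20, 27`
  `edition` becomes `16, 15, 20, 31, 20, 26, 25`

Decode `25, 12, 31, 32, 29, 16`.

nature

a is letter #1 and maps to 12: an offset of 11. The number is (letter's place in the alphabet, a=1) + 11.
Reversing it on 25, 12, 31, 32, 29, 16: 25→(25−11)÷1=14=n, 12→(12−11)÷1=1=a, 31→(31−11)÷1=20=t, 32→(32−11)÷1=21=u, 29→(29−11)÷1=18=r, 16→(16−11)÷1=5=e.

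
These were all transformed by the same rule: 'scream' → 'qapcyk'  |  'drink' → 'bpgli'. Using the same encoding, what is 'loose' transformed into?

jmmqc

Compare letters: s→q is +24, c→a is +24, r→p is +24 — a constant shift. Each letter is shifted forward by 24 in the alphabet (a Caesar shift of +24).
On loose: l+24=j, o+24=m, o+24=m, s+24=q, e+24=c.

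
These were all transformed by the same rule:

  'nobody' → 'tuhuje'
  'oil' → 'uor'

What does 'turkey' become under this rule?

zaxqke

Compare letters: n→t is +6, o→u is +6, b→h is +6 — a constant shift. It's a constant shift of +6 (ROT6).
Applying it to turkey: t+6=z, u+6=a, r+6=x, k+6=q, e+6=k, y+6=e.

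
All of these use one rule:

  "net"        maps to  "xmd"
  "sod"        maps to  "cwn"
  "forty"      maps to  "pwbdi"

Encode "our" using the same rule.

The shift depends on letter class: consonant n→x is +10, but vowel e→m is +8. The rule splits by letter class: vowels +8, consonants +10.
On our: o(vowel)+8=w, u(vowel)+8=c, r(cons)+10=b.

wcb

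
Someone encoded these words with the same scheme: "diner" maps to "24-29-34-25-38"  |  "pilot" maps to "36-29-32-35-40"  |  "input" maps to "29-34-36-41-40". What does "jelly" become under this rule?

d is letter #4 and maps to 24: an offset of 20. Each letter is replaced by its alphabet position (a=1..z=26) + 20.
On jelly: j=10→30, e=5→25, l=12→32, l=12→32, y=25→45.

30-25-32-32-45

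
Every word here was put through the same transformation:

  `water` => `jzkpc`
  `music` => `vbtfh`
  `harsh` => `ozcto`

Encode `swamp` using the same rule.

tjzvu

w(22)→j(9) and a(0)→z(25) fit y≡17x+25 (mod 26); the inverse of 17 mod 26 is 23. Each letter's alphabet position (a=0..z=25) is mapped through 17·x+25 mod 26 — an affine cipher.
For swamp: s(18)→17·18+25≡19=t; w(22)→17·22+25≡9=j; a(0)→17·0+25≡25=z; m(12)→17·12+25≡21=v; p(15)→17·15+25≡20=u (all mod 26).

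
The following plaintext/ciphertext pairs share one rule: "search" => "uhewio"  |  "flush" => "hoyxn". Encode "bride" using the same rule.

In search: s→u is +2, e→h is +3, a→e is +4, r→w is +5 — the shift increases by 1 each position. The shift increases by 1 at each position, starting from +2: 2, 3, 4, ….
Applying it to bride: b+2=d, r+3=u, i+4=m, d+5=i, e+6=k.

dumik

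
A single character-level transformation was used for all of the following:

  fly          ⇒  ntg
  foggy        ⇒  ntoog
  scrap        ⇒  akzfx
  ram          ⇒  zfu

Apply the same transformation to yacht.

gfkpb

The shift depends on letter class: consonant f→n is +8, but vowel o→t is +5. The rule splits by letter class: vowels +5, consonants +8.
On yacht: y(cons)+8=g, a(vowel)+5=f, c(cons)+8=k, h(cons)+8=p, t(cons)+8=b.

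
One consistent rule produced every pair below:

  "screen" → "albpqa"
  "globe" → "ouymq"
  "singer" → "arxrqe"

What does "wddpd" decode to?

outer

In screen: s→a is +8, c→l is +9, r→b is +10, e→p is +11 — the shift increases by 1 each position. Letter i (0-indexed) is shifted by i+8, so successive shifts are 8, 9, 10, ….
Reversing it on wddpd: w−8=o, d−9=u, d−10=t, p−11=e, d−12=r.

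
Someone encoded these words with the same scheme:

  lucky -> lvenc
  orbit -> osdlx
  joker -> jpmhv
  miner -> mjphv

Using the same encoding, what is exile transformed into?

In lucky: l→l is +0, u→v is +1, c→e is +2, k→n is +3 — the shift increases by 1 each position. Each letter shifts forward by its position index (0, 1, 2, …) — the shift grows by one for each successive letter.
For exile: e+0=e, x+1=y, i+2=k, l+3=o, e+4=i.

eykoi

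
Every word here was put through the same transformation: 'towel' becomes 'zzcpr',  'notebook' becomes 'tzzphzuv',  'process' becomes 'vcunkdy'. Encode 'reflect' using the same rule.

Shifts by position in towel: pos 0: t→z (+6), pos 1: o→z (+11), pos 2: w→c (+6), pos 3: e→p (+11) — repeating every 2. It's a Vigenère-style cipher with numeric key [6,11]: position i shifts by key[i mod 2].
Applying it to reflect: r+6=x, e+11=p, f+6=l, l+11=w, e+6=k, c+11=n, t+6=z.

xplwknz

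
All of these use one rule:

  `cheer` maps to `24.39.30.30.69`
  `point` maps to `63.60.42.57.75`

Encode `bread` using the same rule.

21.69.30.18.27

c(#3)→24 and h(#8)→39: differences scale by 3, so n = 3·pos + 15. Each letter becomes 3×(its alphabet position, a=1..z=26) + 15.
On bread: b=2→21, r=18→69, e=5→30, a=1→18, d=4→27.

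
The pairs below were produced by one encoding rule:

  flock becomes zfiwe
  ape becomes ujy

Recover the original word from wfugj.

Compare letters: f→z is +20, l→f is +20, o→i is +20 — a constant shift. This is a Caesar cipher with shift 20.
Decoding wfugj: w−20=c, f−20=l, u−20=a, g−20=m, j−20=p.

clamp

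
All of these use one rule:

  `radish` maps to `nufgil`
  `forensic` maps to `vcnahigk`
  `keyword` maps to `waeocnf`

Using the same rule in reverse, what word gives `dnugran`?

trailer

r(17)→n(13) and a(0)→u(20) fit y≡21x+20 (mod 26); the inverse of 21 mod 26 is 5. Treating letters as 0–25, the rule is x ↦ 21x + 20 (mod 26).
Decoding dnugran: d(3)→5·(3−20)≡19=t; n(13)→5·(13−20)≡17=r; u(20)→5·(20−20)≡0=a; g(6)→5·(6−20)≡8=i; r(17)→5·(17−20)≡11=l; a(0)→5·(0−20)≡4=e; n(13)→5·(13−20)≡17=r (all mod 26).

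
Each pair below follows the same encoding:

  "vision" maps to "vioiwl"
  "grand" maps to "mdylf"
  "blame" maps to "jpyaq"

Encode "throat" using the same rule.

zxdwyz

v(21)→v(21) and i(8)→i(8) fit y≡11x+24 (mod 26); the inverse of 11 mod 26 is 19. This is an affine cipher: with a=0,…,z=25, each position x becomes (11x+24) mod 26.
For throat: t(19)→11·19+24≡25=z; h(7)→11·7+24≡23=x; r(17)→11·17+24≡3=d; o(14)→11·14+24≡22=w; a(0)→11·0+24≡24=y; t(19)→11·19+24≡25=z (all mod 26).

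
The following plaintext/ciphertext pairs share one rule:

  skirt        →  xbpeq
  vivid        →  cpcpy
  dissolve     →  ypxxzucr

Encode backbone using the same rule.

s(18)→x(23) and k(10)→b(1) fit y≡19x+19 (mod 26); the inverse of 19 mod 26 is 11. Treating letters as 0–25, the rule is x ↦ 19x + 19 (mod 26).
Applying it to backbone: b(1)→19·1+19≡12=m; a(0)→19·0+19≡19=t; c(2)→19·2+19≡5=f; k(10)→19·10+19≡1=b; b(1)→19·1+19≡12=m; o(14)→19·14+19≡25=z; n(13)→19·13+19≡6=g; e(4)→19·4+19≡17=r (all mod 26).

mtfbmzgr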